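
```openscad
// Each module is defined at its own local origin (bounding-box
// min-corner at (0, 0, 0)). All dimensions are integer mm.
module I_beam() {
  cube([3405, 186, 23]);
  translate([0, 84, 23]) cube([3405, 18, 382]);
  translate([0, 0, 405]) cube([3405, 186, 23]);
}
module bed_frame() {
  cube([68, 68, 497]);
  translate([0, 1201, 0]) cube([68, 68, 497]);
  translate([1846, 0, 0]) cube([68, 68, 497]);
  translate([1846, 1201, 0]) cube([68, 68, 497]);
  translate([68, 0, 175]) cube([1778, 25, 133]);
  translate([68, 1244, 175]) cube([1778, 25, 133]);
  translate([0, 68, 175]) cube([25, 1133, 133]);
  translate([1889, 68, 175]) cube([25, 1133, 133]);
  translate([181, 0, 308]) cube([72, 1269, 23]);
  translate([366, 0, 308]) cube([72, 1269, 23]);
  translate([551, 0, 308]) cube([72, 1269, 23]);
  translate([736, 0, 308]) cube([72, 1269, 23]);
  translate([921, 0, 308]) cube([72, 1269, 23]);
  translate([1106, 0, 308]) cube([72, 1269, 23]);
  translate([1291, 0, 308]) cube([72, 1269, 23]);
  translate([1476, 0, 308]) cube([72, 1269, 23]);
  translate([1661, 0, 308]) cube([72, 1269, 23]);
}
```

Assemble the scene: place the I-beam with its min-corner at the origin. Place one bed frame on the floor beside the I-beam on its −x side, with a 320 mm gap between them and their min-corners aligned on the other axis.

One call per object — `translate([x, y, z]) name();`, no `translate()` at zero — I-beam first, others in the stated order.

I_beam();
translate([-2234, 0, 0]) bed_frame();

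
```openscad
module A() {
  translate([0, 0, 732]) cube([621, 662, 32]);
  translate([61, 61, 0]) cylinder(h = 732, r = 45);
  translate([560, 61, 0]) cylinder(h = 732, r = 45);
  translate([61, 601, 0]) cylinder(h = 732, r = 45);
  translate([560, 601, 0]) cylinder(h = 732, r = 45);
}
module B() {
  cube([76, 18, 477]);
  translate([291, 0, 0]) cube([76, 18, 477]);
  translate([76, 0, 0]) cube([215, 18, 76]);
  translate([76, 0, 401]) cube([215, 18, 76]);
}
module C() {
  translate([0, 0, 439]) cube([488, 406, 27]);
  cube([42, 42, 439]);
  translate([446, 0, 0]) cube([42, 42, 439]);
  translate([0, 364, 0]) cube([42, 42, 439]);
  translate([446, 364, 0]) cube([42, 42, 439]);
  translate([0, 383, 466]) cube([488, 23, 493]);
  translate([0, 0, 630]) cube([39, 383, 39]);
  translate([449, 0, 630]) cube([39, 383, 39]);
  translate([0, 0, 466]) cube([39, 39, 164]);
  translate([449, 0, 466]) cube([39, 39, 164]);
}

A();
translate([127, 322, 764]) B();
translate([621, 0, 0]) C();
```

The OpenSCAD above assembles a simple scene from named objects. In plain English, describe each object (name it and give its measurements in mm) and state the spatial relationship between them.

A is a table: top 621 mm (x) × 662 mm (y), 32 mm thick, upper face at z = 764 mm, on four round legs of 90 mm diameter, each leg's bounding box inset 16 mm from the nearest pair of top edges, running from z = 0 to the bottom of the top.

B is a rectangular picture frame lying in the x–z plane (depth along y). The opening is 215 mm wide (x) by 325 mm tall (z), surrounded by a border 76 mm wide on all four sides. The frame is 18 mm deep and is made of two full-height vertical stiles with two horizontal rails fitted between them.

C is a chair: 488×406 mm seat, 27 mm thick, top at z = 466 mm, on four 42 mm square corner legs flush with the seat edges. A 23 mm thick backrest slab spans the full seat width, extending 493 mm above the seat top, its back face flush with the seat's +y edge. Two armrests of 39×39 mm section run along each side from the seat's front edge to the front of the backrest, top faces 203 mm above the seat top and outer faces flush with the seat's x-edges; a 39×39 mm post under the front of each armrest stands on the seat at the front corner.

The picture frame is on top of the table, centred. The chair is against the table's +x side, with their −y faces flush.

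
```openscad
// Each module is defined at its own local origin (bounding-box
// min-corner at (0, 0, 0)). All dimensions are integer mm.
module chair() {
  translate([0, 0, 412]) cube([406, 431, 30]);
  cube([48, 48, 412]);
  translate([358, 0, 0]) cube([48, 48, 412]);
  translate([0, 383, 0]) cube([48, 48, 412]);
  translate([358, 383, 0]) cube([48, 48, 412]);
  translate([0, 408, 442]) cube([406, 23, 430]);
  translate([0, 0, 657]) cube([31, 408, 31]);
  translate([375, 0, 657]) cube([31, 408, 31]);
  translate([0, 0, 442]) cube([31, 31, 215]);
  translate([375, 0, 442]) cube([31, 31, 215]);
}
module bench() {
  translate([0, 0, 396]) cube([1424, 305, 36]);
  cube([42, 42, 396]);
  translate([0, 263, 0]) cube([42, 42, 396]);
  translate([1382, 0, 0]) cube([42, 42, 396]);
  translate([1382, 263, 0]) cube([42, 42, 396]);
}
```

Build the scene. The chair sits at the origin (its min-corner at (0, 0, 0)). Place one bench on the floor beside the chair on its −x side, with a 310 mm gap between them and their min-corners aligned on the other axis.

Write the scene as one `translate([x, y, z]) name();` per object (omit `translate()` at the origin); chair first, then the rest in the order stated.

chair();
translate([-1734, 0, 0]) bench();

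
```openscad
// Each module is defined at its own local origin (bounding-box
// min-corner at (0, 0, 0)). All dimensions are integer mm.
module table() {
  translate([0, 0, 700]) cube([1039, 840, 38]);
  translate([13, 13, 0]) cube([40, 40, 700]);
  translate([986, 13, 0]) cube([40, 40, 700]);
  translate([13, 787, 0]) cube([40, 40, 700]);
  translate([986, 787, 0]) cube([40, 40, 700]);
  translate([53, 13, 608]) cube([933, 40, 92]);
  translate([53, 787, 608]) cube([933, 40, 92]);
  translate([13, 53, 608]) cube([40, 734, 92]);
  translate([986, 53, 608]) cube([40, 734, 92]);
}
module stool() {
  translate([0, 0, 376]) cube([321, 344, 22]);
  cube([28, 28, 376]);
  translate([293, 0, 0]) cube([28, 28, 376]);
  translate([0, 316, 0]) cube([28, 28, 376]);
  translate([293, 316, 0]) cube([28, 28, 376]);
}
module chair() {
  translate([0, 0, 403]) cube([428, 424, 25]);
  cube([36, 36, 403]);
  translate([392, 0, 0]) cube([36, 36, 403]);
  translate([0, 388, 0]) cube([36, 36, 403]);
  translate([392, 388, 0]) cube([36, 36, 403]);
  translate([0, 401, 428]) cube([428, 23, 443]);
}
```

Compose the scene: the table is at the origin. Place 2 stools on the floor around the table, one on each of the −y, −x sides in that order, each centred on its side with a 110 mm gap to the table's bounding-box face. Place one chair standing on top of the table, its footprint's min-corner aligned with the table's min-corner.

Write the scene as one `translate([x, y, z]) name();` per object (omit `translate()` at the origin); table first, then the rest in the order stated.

table();
translate([359, -454, 0]) stool();
translate([-431, 248, 0]) stool();
translate([0, 0, 738]) chair();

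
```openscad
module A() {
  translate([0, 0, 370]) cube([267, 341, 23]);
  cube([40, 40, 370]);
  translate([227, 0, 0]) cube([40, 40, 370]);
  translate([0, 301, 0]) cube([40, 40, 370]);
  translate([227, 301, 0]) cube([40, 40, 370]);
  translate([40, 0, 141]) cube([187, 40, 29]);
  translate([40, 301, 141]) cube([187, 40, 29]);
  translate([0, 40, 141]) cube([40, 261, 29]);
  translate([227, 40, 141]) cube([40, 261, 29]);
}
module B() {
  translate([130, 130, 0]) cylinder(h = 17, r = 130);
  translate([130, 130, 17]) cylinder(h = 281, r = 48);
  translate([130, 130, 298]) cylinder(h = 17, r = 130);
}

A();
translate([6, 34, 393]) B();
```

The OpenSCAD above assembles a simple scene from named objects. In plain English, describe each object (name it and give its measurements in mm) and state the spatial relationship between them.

A is a four-legged stool. The seat is 267×341 mm, 23 mm thick, top at z = 393 mm. It stands on four square legs, each 40×40 mm in cross-section, from z = 0 to the seat underside, each flush with a corner of the seat. Four stretchers, 40 mm wide and 29 mm tall, connect adjacent legs with their undersides at z = 141 mm, each running between the inner faces of the legs it joins and aligned with the legs' outer faces on the other axis.

B is a spool: two coaxial disc flanges of radius 130 mm and thickness 17 mm, joined by a core cylinder of radius 48 mm and height 281 mm. The lower flange rests on z = 0 and the three cylinders share a vertical axis.

The spool is on top of the stool.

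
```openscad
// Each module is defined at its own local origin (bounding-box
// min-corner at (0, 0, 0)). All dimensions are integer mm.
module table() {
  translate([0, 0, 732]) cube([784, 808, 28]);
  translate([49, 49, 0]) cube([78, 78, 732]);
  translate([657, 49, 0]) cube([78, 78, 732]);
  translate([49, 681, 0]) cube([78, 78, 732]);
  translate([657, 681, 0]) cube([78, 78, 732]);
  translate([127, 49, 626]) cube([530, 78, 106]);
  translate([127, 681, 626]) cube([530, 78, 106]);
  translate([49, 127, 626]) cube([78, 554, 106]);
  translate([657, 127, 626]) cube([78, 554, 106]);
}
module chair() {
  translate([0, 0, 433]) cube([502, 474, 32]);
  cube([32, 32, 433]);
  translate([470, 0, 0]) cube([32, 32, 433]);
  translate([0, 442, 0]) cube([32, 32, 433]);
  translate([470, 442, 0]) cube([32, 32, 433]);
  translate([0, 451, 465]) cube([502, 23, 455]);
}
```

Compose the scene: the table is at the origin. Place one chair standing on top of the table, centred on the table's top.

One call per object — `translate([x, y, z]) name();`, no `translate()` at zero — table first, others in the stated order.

table();
translate([141, 167, 760]) chair();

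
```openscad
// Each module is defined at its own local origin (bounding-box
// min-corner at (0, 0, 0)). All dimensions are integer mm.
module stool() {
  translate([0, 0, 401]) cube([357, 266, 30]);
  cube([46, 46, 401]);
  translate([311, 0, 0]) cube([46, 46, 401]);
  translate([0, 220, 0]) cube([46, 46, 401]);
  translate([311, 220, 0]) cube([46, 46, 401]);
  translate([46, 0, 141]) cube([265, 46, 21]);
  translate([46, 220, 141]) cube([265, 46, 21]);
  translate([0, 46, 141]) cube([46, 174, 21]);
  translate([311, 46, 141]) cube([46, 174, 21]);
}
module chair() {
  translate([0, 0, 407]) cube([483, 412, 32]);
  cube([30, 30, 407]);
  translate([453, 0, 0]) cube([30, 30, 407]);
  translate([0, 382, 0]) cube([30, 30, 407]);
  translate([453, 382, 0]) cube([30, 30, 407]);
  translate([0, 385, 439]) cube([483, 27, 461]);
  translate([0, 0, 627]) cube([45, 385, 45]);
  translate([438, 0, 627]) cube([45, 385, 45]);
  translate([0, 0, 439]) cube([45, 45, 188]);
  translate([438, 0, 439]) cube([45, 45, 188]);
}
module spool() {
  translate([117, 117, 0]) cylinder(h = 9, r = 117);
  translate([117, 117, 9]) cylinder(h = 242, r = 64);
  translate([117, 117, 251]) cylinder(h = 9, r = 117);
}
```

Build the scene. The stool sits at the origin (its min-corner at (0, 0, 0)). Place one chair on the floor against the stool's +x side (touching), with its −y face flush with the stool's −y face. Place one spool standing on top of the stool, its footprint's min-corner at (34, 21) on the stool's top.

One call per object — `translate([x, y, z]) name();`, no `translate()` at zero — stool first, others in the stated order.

stool();
translate([357, 0, 0]) chair();
translate([34, 21, 431]) spool();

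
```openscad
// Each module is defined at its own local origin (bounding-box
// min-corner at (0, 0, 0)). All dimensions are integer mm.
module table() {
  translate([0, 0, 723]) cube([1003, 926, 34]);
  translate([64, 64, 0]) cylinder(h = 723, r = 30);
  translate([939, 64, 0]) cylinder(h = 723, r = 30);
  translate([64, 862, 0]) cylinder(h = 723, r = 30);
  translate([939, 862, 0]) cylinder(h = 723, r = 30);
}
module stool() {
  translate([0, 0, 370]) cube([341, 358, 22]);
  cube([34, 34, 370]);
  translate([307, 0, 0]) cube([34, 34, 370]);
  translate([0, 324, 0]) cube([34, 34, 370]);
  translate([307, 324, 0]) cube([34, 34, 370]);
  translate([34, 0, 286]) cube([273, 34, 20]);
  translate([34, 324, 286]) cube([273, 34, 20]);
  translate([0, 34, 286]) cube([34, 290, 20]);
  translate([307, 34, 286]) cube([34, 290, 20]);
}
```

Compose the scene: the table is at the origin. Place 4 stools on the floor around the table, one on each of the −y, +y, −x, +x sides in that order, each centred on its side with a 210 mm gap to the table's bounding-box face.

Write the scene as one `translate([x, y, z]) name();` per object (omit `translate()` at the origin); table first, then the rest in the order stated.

table();
translate([331, -568, 0]) stool();
translate([331, 1136, 0]) stool();
translate([-551, 284, 0]) stool();
translate([1213, 284, 0]) stool();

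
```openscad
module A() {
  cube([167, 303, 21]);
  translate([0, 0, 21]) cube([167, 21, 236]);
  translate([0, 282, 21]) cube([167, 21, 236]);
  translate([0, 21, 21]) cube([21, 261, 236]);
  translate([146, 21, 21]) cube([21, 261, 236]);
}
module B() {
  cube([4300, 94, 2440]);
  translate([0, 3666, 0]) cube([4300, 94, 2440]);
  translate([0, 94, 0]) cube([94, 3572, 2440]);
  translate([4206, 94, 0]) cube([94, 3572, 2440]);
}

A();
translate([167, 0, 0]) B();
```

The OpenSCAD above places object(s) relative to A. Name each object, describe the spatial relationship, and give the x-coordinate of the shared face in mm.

The open box's +x face and the house frame's −x face are both at x = 167 mm.

A is an open box. B is a house frame. The house frame is against the open box's +x side, with their −y faces flush. The x-coordinate of the shared face is 167 mm.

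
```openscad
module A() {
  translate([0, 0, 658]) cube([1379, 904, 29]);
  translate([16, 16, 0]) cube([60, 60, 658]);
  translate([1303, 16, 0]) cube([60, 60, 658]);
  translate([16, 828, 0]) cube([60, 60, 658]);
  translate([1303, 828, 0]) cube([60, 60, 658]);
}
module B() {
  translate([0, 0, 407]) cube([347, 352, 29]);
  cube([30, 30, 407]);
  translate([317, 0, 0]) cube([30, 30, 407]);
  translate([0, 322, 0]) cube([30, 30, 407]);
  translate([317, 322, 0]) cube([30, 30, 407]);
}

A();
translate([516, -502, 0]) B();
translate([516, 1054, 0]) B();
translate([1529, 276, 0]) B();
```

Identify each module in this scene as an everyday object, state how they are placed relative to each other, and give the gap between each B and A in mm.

A is a table. B is a stool. Three stools sit around the table at the −y, +y, +x sides. The gap between each stool and the table is 150 mm.

Each stool's nearest face is 150 mm from the table's bounding box.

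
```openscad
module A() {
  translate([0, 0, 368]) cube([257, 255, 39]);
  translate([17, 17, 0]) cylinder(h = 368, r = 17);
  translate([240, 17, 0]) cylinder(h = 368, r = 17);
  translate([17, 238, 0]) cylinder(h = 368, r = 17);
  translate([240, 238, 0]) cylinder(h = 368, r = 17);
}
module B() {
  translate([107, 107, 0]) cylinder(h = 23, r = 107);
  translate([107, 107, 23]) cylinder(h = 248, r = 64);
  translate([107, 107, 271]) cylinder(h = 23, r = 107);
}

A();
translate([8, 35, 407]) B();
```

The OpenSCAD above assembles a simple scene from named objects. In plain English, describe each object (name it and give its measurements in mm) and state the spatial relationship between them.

A is a four-legged stool. The seat is 257×255 mm, 39 mm thick, top at z = 407 mm. It stands on four round legs, each 34 mm in diameter, from z = 0 to the seat underside, each leg's axis is inset half a diameter from the nearest pair of seat edges (so the leg's bounding box is flush with the corner).

B is a spool: two coaxial disc flanges of radius 107 mm and thickness 23 mm, joined by a core cylinder of radius 64 mm and height 248 mm. The lower flange rests on z = 0 and the three cylinders share a vertical axis.

The spool is on top of the stool.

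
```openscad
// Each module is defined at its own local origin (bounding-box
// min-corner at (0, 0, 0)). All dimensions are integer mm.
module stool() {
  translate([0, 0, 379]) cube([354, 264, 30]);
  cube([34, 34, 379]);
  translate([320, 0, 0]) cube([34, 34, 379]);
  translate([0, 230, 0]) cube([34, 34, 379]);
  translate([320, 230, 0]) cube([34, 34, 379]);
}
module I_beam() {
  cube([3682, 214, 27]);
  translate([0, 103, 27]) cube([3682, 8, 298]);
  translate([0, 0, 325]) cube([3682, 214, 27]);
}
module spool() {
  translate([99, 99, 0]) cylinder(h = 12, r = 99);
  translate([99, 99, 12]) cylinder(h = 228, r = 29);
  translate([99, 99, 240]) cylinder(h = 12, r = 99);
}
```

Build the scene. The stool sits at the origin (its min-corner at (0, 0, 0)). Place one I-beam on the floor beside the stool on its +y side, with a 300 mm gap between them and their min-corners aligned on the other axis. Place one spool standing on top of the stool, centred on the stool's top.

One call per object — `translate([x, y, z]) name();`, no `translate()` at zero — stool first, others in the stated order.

stool();
translate([0, 564, 0]) I_beam();
translate([78, 33, 409]) spool();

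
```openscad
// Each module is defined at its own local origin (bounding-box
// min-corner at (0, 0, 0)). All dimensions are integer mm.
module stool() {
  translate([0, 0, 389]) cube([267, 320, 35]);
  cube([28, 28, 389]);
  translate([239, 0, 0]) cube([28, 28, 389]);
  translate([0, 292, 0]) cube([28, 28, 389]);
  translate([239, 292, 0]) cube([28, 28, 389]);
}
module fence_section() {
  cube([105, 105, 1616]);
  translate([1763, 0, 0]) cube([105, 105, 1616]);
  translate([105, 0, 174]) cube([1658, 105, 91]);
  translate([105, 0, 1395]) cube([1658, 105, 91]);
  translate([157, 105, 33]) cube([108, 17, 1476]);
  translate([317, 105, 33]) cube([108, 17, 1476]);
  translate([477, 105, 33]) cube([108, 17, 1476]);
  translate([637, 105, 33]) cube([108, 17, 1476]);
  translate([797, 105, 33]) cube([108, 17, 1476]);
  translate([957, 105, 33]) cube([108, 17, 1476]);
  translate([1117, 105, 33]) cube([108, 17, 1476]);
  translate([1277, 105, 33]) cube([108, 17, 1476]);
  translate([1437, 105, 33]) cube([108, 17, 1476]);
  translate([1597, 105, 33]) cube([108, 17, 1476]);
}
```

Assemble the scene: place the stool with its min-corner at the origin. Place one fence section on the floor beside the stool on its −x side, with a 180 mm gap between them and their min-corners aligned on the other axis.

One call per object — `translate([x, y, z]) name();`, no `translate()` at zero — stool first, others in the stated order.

stool();
translate([-2048, 0, 0]) fence_section();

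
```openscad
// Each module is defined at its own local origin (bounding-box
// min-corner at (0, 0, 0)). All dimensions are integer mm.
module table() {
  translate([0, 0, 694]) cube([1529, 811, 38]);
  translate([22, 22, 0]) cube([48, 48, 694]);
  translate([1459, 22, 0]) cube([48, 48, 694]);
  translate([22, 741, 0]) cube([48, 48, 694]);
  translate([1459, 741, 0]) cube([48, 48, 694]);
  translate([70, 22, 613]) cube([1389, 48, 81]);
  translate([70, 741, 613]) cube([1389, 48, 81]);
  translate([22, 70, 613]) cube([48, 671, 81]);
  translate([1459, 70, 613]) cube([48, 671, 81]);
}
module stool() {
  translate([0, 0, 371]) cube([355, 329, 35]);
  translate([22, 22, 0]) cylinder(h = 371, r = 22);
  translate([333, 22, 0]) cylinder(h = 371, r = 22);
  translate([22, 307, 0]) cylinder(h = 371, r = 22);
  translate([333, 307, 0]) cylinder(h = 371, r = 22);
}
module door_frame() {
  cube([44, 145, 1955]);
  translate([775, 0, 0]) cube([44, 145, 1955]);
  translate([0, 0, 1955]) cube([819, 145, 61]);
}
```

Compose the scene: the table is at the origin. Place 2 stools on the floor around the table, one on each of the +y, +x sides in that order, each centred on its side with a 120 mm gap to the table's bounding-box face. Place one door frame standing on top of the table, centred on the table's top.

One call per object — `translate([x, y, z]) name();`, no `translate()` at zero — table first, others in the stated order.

table();
translate([587, 931, 0]) stool();
translate([1649, 241, 0]) stool();
translate([355, 333, 732]) door_frame();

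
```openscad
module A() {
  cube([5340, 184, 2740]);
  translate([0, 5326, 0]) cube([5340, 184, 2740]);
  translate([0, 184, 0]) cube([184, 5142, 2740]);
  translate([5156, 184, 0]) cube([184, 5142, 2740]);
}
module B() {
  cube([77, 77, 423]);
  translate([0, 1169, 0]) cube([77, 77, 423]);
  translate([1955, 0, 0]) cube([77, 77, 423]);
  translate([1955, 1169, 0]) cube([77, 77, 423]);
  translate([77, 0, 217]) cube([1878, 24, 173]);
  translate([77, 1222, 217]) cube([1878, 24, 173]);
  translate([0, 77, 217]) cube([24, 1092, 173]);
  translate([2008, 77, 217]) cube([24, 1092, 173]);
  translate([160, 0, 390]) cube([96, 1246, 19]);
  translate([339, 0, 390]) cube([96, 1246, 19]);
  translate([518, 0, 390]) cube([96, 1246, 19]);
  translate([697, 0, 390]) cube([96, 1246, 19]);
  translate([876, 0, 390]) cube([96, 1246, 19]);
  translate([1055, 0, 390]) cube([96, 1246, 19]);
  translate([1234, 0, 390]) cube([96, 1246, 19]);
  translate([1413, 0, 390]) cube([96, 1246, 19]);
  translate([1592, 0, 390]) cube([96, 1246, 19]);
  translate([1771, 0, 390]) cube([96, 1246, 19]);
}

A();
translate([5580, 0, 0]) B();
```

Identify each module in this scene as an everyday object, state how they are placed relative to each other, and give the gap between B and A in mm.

The bed frame's nearest face is 240 mm from the house frame's +x face.

A is a house frame. B is a bed frame. The bed frame is on the floor beside the house frame on its +x side. The gap between the bed frame and the house frame is 240 mm.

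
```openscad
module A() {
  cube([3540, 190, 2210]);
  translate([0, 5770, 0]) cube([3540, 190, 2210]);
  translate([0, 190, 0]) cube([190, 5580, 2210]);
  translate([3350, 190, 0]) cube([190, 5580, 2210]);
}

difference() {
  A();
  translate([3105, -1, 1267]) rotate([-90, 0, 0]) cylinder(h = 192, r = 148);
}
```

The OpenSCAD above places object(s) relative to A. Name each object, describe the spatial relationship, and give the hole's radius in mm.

The subtracted cylinder has r = 148 mm.

A is a house frame. The house frame has a circular hole through its front wall. The hole's radius is 148 mm.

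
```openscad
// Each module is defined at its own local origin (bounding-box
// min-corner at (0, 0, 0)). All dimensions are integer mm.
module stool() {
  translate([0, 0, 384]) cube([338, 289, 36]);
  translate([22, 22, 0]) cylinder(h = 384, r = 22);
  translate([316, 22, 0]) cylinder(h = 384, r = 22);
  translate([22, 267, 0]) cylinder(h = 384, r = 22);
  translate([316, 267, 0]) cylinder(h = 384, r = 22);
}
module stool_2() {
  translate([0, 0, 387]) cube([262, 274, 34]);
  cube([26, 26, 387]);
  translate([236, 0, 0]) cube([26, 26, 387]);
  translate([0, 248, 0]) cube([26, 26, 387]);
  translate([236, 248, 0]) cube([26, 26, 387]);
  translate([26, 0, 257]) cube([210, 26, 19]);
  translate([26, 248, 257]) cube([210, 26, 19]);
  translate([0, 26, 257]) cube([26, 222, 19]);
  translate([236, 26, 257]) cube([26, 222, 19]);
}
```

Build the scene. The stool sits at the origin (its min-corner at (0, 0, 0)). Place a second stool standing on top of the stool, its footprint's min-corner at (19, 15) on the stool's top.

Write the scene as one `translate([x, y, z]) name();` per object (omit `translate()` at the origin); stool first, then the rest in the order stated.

stool();
translate([19, 15, 420]) stool_2();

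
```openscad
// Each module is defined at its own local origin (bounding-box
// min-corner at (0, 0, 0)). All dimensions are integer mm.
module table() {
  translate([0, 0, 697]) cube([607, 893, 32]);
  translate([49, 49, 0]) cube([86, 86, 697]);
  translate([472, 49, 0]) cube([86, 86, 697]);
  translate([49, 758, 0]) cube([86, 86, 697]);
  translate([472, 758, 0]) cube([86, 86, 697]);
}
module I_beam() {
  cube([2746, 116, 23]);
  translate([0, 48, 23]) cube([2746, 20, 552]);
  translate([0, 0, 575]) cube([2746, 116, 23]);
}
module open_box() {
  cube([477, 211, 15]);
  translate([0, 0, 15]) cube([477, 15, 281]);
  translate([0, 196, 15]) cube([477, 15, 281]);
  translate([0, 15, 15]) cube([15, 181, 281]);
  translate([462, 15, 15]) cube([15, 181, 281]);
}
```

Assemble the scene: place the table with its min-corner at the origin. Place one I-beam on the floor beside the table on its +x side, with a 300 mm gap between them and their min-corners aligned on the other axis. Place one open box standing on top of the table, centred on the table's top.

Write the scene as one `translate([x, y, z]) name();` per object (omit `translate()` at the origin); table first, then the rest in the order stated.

table();
translate([907, 0, 0]) I_beam();
translate([65, 341, 729]) open_box();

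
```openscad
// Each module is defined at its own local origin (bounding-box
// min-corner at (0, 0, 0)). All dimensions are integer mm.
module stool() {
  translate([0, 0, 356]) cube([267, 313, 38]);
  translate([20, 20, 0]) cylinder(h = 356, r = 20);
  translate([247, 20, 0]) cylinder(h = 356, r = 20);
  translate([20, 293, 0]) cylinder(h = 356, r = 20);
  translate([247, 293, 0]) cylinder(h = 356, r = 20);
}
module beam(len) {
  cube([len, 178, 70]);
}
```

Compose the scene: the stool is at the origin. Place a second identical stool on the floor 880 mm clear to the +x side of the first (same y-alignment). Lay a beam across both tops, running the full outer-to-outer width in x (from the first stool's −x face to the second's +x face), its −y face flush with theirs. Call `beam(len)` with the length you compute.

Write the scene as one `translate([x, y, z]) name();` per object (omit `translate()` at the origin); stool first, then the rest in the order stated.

stool();
translate([1147, 0, 0]) stool();
translate([0, 0, 394]) beam(1414);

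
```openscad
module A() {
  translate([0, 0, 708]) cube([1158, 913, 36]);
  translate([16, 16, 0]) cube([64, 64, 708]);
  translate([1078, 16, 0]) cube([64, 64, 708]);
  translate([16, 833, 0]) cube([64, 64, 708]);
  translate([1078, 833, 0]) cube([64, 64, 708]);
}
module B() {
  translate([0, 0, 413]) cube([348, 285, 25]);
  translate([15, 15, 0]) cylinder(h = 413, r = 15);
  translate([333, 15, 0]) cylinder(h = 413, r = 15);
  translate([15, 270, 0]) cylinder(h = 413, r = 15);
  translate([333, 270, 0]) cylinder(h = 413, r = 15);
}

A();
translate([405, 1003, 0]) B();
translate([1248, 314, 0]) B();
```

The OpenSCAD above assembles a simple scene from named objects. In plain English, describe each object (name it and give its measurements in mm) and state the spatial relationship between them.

A is a rectangular dining table. The top is 1158×913×36 mm with its upper surface at z = 744 mm. It stands on four 64×64 mm square legs, each inset 16 mm from the nearest pair of top edges, running from the floor to the underside of the top.

B is a simple wooden stool: a rectangular seat 348 mm (x) by 285 mm (y), 25 mm thick, top face at z = 438 mm, on four round legs, each 30 mm in diameter. The legs rest on z = 0, each leg's axis is inset half a diameter from the nearest pair of seat edges (so the leg's bounding box is flush with the corner).

Two stools sit around the table at the +y, +x sides.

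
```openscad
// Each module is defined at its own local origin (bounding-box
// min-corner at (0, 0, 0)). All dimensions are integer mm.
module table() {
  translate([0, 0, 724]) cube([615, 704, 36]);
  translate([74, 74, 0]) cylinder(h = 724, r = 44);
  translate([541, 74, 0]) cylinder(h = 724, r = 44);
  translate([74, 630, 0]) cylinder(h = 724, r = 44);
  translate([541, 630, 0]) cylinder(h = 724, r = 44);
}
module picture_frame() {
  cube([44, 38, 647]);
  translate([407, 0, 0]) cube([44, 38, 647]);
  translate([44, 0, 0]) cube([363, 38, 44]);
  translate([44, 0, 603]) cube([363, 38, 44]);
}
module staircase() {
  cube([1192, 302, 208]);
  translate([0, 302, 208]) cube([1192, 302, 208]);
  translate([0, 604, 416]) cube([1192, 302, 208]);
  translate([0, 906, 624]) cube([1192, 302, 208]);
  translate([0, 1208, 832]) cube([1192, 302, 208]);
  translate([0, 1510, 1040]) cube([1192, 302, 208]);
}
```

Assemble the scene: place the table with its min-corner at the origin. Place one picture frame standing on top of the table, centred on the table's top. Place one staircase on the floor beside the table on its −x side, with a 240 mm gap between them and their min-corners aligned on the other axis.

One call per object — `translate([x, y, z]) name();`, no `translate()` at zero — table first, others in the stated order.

table();
translate([82, 333, 760]) picture_frame();
translate([-1432, 0, 0]) staircase();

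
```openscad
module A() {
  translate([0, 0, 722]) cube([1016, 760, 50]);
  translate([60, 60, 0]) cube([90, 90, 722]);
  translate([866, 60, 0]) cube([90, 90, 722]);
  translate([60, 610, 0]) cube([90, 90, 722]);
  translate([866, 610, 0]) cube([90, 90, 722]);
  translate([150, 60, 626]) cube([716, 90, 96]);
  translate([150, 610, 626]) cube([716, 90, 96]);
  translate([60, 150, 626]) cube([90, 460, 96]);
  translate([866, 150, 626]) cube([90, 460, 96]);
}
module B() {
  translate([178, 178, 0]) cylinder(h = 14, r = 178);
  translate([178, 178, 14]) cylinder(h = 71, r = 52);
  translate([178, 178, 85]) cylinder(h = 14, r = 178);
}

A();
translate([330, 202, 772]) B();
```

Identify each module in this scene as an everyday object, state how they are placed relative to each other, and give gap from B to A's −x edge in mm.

A is a table. B is a spool. The spool is on top of the table, centred. The gap from the spool to the table's −x edge is 330 mm.

The spool's min-x is at 330; the table's min-x is 0; gap = 330 mm.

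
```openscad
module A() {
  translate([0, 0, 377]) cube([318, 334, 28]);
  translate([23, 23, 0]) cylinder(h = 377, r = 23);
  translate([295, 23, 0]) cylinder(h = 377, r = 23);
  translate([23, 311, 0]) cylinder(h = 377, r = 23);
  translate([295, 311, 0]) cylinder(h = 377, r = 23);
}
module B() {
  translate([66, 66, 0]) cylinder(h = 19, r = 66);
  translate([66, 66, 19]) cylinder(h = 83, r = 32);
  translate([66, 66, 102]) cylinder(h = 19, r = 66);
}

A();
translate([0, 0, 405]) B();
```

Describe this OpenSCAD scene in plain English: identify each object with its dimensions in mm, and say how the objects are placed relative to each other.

A is a four-legged stool. The seat is 318×334 mm, 28 mm thick, top at z = 405 mm. It stands on four round legs, each 46 mm in diameter, from z = 0 to the seat underside, each leg's axis is inset half a diameter from the nearest pair of seat edges (so the leg's bounding box is flush with the corner).

B is a spool: two coaxial disc flanges of radius 66 mm and thickness 19 mm, joined by a core cylinder of radius 32 mm and height 83 mm. The lower flange rests on z = 0 and the three cylinders share a vertical axis.

The spool is on top of the stool.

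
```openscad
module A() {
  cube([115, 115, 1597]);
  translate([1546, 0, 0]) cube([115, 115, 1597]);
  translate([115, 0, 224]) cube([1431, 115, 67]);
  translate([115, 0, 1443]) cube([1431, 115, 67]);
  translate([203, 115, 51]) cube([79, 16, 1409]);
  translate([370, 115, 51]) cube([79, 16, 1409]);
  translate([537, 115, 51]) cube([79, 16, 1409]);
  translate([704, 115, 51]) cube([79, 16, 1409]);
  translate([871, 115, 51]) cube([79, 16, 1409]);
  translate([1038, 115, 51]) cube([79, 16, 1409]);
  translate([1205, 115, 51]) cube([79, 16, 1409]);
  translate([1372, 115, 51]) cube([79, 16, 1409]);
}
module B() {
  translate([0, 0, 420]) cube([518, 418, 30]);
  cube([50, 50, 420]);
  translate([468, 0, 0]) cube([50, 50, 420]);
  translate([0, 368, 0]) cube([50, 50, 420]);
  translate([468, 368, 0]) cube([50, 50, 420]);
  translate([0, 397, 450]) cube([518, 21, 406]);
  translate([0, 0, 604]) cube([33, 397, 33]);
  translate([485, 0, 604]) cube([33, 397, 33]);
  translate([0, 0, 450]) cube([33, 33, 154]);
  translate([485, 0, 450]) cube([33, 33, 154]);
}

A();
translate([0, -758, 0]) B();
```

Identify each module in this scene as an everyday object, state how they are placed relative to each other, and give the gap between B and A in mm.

A is a fence section. B is a chair. The chair is on the floor beside the fence section on its −y side. The gap between the chair and the fence section is 340 mm.

The chair's nearest face is 340 mm from the fence section's −y face.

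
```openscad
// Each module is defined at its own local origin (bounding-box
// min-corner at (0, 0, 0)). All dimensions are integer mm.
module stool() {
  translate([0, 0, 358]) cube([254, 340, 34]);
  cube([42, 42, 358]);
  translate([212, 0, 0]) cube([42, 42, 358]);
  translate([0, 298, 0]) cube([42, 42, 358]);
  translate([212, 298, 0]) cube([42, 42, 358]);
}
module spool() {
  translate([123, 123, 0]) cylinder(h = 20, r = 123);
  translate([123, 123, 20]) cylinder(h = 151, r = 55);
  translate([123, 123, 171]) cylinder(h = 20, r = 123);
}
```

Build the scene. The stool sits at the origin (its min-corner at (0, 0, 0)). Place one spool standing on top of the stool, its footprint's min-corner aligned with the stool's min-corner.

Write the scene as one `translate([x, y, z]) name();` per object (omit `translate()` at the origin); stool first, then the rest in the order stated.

stool();
translate([0, 0, 392]) spool();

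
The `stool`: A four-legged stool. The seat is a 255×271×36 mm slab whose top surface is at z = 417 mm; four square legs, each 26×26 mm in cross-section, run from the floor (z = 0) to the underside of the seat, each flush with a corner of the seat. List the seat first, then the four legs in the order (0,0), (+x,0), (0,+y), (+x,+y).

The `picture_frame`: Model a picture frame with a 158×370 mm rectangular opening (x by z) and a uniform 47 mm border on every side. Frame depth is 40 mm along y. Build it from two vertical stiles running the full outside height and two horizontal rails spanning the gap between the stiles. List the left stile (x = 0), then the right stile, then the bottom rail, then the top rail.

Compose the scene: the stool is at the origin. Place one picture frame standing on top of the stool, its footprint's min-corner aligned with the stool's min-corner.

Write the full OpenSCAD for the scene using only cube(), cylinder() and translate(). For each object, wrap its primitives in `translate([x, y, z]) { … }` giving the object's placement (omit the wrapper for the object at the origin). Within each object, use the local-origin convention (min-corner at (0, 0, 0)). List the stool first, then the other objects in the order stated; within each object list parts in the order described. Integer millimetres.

translate([0, 0, 381]) cube([255, 271, 36]);
cube([26, 26, 381]);
translate([229, 0, 0]) cube([26, 26, 381]);
translate([0, 245, 0]) cube([26, 26, 381]);
translate([229, 245, 0]) cube([26, 26, 381]);
translate([0, 0, 417]) {
  cube([47, 40, 464]);
  translate([205, 0, 0]) cube([47, 40, 464]);
  translate([47, 0, 0]) cube([158, 40, 47]);
  translate([47, 0, 417]) cube([158, 40, 47]);
}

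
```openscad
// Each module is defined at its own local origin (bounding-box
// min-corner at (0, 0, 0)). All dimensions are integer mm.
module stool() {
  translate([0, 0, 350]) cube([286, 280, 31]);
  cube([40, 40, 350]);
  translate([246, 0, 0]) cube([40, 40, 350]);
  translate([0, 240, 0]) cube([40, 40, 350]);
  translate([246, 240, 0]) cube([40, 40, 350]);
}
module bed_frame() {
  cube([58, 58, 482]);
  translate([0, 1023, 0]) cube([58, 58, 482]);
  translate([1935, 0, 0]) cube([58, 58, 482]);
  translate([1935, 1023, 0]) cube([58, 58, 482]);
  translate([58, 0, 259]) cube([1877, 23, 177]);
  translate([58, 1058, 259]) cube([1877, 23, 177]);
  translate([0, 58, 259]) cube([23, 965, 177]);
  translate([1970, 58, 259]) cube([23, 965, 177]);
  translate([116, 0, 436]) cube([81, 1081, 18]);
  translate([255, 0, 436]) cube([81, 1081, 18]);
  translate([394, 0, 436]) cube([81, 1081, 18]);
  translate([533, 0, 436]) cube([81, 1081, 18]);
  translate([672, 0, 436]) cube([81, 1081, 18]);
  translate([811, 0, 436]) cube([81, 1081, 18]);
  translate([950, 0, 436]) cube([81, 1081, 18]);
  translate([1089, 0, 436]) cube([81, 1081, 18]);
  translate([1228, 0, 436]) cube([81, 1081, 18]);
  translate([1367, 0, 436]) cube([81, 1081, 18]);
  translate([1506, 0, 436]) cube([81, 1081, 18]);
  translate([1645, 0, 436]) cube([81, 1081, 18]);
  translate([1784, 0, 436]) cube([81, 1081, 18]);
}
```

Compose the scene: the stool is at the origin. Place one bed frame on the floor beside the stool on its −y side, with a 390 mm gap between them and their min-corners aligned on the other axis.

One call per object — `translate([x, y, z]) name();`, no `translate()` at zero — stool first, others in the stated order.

stool();
translate([0, -1471, 0]) bed_frame();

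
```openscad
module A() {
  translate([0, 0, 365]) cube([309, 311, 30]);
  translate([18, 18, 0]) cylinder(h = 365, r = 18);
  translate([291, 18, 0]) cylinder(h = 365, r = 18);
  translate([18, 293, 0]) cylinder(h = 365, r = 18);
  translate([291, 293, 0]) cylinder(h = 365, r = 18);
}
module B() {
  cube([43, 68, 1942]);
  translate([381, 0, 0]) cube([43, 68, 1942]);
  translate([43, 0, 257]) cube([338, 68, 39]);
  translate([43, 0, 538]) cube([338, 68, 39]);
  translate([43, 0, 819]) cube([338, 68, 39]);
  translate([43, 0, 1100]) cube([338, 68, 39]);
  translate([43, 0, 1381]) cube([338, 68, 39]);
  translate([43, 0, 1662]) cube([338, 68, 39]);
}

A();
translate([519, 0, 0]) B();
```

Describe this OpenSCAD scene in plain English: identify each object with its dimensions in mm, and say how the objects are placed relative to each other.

A is a simple wooden stool: a rectangular seat 309 mm (x) by 311 mm (y), 30 mm thick, top face at z = 395 mm, on four round legs, each 36 mm in diameter. The legs rest on z = 0, each leg's axis is inset half a diameter from the nearest pair of seat edges (so the leg's bounding box is flush with the corner).

B is a wooden ladder with two side rails of 43×68 mm section and 1942 mm height, set 424 mm apart overall. Between them run 6 rectangular rungs (68 mm deep, 39 mm thick), front faces flush with the rails' −y face. The bottom of the first rung is 257 mm above the floor and each subsequent rung is 281 mm higher than the one below.

The ladder is on the floor beside the stool on its +x side.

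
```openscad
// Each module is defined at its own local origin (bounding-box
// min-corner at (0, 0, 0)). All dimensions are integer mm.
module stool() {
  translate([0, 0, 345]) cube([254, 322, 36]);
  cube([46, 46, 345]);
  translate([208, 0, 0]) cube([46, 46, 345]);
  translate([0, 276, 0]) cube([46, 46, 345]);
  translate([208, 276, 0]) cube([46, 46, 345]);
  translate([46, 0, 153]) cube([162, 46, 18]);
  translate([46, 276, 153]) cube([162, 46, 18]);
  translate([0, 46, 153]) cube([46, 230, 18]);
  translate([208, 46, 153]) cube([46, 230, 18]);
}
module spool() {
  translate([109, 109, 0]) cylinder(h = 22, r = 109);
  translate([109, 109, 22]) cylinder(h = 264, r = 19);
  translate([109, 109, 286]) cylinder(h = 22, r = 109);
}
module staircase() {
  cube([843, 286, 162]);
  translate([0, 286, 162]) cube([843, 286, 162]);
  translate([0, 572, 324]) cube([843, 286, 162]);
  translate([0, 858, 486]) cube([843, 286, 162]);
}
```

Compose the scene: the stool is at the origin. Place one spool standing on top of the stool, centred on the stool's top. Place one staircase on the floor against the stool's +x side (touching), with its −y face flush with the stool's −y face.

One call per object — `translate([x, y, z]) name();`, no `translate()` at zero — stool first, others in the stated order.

stool();
translate([18, 52, 381]) spool();
translate([254, 0, 0]) staircase();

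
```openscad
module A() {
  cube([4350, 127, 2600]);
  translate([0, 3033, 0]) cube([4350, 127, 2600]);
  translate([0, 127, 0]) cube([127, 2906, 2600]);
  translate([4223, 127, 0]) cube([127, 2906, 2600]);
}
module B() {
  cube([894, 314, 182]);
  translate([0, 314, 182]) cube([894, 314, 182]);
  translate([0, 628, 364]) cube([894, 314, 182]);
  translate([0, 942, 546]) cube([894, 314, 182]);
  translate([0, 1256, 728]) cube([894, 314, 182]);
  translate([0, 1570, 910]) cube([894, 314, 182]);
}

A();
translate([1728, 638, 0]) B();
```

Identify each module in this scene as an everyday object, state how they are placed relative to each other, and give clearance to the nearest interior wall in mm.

Clearances: x = 1601, y = 511; minimum 511 mm.

A is a house frame. B is a staircase. The staircase sits inside the house frame, centred. The clearance to the nearest interior wall is 511 mm.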